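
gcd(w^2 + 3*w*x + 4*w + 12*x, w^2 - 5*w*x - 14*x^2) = 1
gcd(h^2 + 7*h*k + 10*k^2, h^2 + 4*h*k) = 1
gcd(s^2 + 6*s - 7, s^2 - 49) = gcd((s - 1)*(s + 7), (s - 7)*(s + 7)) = s + 7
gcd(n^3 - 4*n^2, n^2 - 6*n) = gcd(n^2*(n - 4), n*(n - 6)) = n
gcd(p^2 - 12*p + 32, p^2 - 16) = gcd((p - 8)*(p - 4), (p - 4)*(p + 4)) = p - 4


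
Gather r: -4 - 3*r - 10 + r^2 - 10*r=r^2 - 13*r - 14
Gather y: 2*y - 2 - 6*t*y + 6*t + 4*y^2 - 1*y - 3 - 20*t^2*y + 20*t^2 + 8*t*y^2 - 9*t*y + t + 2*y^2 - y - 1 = 20*t^2 + 7*t + y^2*(8*t + 6) + y*(-20*t^2 - 15*t) - 6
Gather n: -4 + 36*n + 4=36*n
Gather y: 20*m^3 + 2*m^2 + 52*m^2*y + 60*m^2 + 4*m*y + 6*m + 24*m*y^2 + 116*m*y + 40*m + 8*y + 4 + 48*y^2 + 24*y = 20*m^3 + 62*m^2 + 46*m + y^2*(24*m + 48) + y*(52*m^2 + 120*m + 32) + 4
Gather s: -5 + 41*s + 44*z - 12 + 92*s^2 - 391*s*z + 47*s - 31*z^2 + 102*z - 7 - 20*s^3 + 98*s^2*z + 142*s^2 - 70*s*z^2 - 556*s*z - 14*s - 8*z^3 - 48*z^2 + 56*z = -20*s^3 + s^2*(98*z + 234) + s*(-70*z^2 - 947*z + 74) - 8*z^3 - 79*z^2 + 202*z - 24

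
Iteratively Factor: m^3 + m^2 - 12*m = (m)*(m^2 + m - 12) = m*(m + 4)*(m - 3)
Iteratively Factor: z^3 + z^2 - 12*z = (z + 4)*(z^2 - 3*z) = (z - 3)*(z + 4)*(z)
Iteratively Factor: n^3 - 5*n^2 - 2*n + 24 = (n - 4)*(n^2 - n - 6) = (n - 4)*(n + 2)*(n - 3)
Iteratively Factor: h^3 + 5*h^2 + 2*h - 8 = (h + 2)*(h^2 + 3*h - 4) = (h - 1)*(h + 2)*(h + 4)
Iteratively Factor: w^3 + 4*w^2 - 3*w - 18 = (w - 2)*(w^2 + 6*w + 9) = (w - 2)*(w + 3)*(w + 3)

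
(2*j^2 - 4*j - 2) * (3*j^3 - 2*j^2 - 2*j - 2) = 6*j^5 - 16*j^4 - 2*j^3 + 8*j^2 + 12*j + 4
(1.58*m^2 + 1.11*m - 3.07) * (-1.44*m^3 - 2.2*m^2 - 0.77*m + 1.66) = -2.2752*m^5 - 5.0744*m^4 + 0.762199999999999*m^3 + 8.5221*m^2 + 4.2065*m - 5.0962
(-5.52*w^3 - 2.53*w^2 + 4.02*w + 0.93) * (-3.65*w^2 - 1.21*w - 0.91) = 20.148*w^5 + 15.9137*w^4 - 6.5885*w^3 - 5.9564*w^2 - 4.7835*w - 0.8463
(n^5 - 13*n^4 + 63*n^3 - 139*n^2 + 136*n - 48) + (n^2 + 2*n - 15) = n^5 - 13*n^4 + 63*n^3 - 138*n^2 + 138*n - 63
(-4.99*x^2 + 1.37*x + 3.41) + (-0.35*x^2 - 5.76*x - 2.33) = -5.34*x^2 - 4.39*x + 1.08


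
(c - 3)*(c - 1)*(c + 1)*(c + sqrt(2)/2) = c^4 - 3*c^3 + sqrt(2)*c^3/2 - 3*sqrt(2)*c^2/2 - c^2 - sqrt(2)*c/2 + 3*c + 3*sqrt(2)/2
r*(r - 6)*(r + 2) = r^3 - 4*r^2 - 12*r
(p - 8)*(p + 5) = p^2 - 3*p - 40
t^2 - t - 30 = (t - 6)*(t + 5)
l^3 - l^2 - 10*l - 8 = (l - 4)*(l + 1)*(l + 2)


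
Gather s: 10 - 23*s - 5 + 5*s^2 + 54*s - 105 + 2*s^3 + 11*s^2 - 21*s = 2*s^3 + 16*s^2 + 10*s - 100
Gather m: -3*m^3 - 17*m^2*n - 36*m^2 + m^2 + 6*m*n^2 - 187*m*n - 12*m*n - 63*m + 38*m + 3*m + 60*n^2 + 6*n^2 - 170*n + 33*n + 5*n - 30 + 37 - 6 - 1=-3*m^3 + m^2*(-17*n - 35) + m*(6*n^2 - 199*n - 22) + 66*n^2 - 132*n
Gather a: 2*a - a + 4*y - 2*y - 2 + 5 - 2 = a + 2*y + 1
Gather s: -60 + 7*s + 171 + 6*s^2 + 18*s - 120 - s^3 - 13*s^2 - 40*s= -s^3 - 7*s^2 - 15*s - 9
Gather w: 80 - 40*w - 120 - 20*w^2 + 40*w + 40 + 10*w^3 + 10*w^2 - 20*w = 10*w^3 - 10*w^2 - 20*w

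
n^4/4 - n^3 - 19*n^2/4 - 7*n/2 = n*(n/2 + 1/2)*(n/2 + 1)*(n - 7)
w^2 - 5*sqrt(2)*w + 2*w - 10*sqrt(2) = (w + 2)*(w - 5*sqrt(2))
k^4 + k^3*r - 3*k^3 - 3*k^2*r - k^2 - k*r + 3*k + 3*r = (k - 3)*(k - 1)*(k + 1)*(k + r)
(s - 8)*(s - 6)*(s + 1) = s^3 - 13*s^2 + 34*s + 48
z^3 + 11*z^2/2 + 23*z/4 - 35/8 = (z - 1/2)*(z + 5/2)*(z + 7/2)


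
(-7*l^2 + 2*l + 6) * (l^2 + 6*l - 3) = -7*l^4 - 40*l^3 + 39*l^2 + 30*l - 18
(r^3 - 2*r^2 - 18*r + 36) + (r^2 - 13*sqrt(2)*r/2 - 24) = r^3 - r^2 - 18*r - 13*sqrt(2)*r/2 + 12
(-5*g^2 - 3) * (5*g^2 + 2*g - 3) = -25*g^4 - 10*g^3 - 6*g + 9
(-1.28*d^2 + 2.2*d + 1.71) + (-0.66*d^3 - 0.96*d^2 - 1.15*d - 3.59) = -0.66*d^3 - 2.24*d^2 + 1.05*d - 1.88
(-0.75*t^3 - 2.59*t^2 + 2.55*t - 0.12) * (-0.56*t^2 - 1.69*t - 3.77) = 0.42*t^5 + 2.7179*t^4 + 5.7766*t^3 + 5.522*t^2 - 9.4107*t + 0.4524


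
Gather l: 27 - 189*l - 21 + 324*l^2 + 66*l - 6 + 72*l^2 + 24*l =396*l^2 - 99*l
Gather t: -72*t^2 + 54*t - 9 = -72*t^2 + 54*t - 9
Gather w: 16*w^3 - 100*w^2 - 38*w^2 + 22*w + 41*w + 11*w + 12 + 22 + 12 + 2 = 16*w^3 - 138*w^2 + 74*w + 48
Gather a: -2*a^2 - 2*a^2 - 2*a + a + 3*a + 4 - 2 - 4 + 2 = -4*a^2 + 2*a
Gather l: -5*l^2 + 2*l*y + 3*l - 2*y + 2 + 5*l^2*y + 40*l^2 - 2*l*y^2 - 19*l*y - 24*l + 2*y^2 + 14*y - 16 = l^2*(5*y + 35) + l*(-2*y^2 - 17*y - 21) + 2*y^2 + 12*y - 14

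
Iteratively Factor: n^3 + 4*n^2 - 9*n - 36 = (n - 3)*(n^2 + 7*n + 12) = (n - 3)*(n + 3)*(n + 4)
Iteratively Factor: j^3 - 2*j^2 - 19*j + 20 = (j - 1)*(j^2 - j - 20) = (j - 5)*(j - 1)*(j + 4)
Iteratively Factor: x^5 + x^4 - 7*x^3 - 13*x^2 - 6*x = (x - 3)*(x^4 + 4*x^3 + 5*x^2 + 2*x) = (x - 3)*(x + 2)*(x^3 + 2*x^2 + x) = (x - 3)*(x + 1)*(x + 2)*(x^2 + x) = (x - 3)*(x + 1)^2*(x + 2)*(x)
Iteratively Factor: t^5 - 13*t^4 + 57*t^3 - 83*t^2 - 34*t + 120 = (t - 5)*(t^4 - 8*t^3 + 17*t^2 + 2*t - 24) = (t - 5)*(t - 2)*(t^3 - 6*t^2 + 5*t + 12) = (t - 5)*(t - 4)*(t - 2)*(t^2 - 2*t - 3) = (t - 5)*(t - 4)*(t - 2)*(t + 1)*(t - 3)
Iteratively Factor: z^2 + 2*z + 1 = (z + 1)*(z + 1)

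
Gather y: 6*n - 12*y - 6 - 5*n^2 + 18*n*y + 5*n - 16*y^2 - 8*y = -5*n^2 + 11*n - 16*y^2 + y*(18*n - 20) - 6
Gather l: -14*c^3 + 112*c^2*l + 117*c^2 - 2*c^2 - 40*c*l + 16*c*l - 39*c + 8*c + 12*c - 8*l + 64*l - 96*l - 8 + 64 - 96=-14*c^3 + 115*c^2 - 19*c + l*(112*c^2 - 24*c - 40) - 40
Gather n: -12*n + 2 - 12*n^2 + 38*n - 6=-12*n^2 + 26*n - 4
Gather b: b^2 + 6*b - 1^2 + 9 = b^2 + 6*b + 8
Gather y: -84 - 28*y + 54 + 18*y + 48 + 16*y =6*y + 18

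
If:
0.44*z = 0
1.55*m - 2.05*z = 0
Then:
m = 0.00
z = 0.00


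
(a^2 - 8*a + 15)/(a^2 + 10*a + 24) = (a^2 - 8*a + 15)/(a^2 + 10*a + 24)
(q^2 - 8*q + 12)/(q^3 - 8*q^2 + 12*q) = 1/q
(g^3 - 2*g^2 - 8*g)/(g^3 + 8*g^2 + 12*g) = (g - 4)/(g + 6)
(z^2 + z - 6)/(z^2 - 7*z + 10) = (z + 3)/(z - 5)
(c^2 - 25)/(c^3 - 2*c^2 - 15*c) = (c + 5)/(c*(c + 3))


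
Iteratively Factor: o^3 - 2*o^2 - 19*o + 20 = (o - 1)*(o^2 - o - 20) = (o - 5)*(o - 1)*(o + 4)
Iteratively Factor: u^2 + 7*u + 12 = (u + 3)*(u + 4)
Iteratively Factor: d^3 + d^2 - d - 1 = (d - 1)*(d^2 + 2*d + 1) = (d - 1)*(d + 1)*(d + 1)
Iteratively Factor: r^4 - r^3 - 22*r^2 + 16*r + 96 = (r + 2)*(r^3 - 3*r^2 - 16*r + 48) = (r - 4)*(r + 2)*(r^2 + r - 12) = (r - 4)*(r + 2)*(r + 4)*(r - 3)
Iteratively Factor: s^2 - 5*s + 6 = (s - 2)*(s - 3)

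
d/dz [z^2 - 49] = 2*z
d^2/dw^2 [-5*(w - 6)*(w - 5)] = -10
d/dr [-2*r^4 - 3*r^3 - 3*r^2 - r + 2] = -8*r^3 - 9*r^2 - 6*r - 1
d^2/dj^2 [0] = 0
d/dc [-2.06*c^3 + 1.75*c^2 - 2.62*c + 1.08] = -6.18*c^2 + 3.5*c - 2.62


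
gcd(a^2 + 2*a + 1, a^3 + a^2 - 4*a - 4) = a + 1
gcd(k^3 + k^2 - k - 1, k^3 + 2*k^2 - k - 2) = k^2 - 1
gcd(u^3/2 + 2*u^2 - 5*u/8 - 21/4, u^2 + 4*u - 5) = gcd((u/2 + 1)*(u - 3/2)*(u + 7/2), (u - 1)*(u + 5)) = 1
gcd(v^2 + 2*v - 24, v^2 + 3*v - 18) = v + 6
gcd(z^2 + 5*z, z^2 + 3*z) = z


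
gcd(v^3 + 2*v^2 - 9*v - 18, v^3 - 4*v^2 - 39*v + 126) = v - 3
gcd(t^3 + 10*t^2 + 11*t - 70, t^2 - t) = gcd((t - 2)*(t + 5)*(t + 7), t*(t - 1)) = 1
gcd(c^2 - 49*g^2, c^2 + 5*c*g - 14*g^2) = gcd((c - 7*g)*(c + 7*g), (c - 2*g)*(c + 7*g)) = c + 7*g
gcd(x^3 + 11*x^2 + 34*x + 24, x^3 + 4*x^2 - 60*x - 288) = x + 6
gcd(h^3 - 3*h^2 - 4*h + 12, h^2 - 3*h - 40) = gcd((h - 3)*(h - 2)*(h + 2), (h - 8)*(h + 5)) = 1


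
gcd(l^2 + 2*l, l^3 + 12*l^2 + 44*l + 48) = l + 2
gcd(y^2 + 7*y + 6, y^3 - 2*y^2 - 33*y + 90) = y + 6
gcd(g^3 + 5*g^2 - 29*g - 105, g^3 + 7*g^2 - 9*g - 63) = g^2 + 10*g + 21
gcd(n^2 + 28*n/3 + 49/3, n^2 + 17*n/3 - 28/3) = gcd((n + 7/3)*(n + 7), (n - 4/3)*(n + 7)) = n + 7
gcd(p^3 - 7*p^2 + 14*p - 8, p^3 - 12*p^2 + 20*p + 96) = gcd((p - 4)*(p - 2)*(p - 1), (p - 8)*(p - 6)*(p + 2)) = 1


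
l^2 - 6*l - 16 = (l - 8)*(l + 2)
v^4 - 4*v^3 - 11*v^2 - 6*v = v*(v - 6)*(v + 1)^2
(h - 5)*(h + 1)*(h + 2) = h^3 - 2*h^2 - 13*h - 10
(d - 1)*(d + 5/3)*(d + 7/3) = d^3 + 3*d^2 - d/9 - 35/9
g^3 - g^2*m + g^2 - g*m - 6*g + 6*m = (g - 2)*(g + 3)*(g - m)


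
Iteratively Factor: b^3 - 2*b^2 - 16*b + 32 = (b - 2)*(b^2 - 16) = (b - 4)*(b - 2)*(b + 4)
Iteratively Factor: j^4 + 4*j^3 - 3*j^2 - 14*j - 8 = (j - 2)*(j^3 + 6*j^2 + 9*j + 4) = (j - 2)*(j + 1)*(j^2 + 5*j + 4) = (j - 2)*(j + 1)*(j + 4)*(j + 1)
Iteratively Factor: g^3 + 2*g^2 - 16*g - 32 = (g - 4)*(g^2 + 6*g + 8) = (g - 4)*(g + 4)*(g + 2)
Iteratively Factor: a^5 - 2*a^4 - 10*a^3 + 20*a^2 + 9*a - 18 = (a - 1)*(a^4 - a^3 - 11*a^2 + 9*a + 18) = (a - 1)*(a + 1)*(a^3 - 2*a^2 - 9*a + 18) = (a - 2)*(a - 1)*(a + 1)*(a^2 - 9) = (a - 2)*(a - 1)*(a + 1)*(a + 3)*(a - 3)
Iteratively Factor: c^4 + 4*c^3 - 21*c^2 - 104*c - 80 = (c + 1)*(c^3 + 3*c^2 - 24*c - 80) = (c + 1)*(c + 4)*(c^2 - c - 20) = (c + 1)*(c + 4)^2*(c - 5)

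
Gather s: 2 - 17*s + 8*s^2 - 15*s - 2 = 8*s^2 - 32*s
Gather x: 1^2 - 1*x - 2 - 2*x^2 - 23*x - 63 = -2*x^2 - 24*x - 64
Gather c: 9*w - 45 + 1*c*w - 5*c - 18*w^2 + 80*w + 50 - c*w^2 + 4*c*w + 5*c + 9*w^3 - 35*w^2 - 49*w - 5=c*(-w^2 + 5*w) + 9*w^3 - 53*w^2 + 40*w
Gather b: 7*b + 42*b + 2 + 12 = 49*b + 14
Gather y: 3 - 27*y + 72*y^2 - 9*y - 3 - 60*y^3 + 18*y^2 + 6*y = -60*y^3 + 90*y^2 - 30*y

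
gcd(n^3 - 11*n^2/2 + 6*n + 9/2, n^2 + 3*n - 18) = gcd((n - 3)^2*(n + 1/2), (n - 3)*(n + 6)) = n - 3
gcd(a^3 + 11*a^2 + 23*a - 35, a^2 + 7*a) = a + 7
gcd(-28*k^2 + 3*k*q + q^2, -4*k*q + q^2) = -4*k + q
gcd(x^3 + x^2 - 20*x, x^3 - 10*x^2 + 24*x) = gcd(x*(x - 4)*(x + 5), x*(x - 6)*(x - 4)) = x^2 - 4*x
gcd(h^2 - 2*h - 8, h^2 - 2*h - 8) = h^2 - 2*h - 8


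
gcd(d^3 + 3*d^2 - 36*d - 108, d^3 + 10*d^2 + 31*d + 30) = d + 3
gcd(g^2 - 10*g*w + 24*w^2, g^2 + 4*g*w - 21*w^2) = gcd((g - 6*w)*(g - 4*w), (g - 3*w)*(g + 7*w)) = 1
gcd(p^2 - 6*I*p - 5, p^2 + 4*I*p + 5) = p - I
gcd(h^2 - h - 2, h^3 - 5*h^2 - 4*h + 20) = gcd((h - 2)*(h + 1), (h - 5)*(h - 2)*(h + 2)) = h - 2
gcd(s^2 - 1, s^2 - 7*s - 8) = s + 1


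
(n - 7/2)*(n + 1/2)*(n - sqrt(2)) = n^3 - 3*n^2 - sqrt(2)*n^2 - 7*n/4 + 3*sqrt(2)*n + 7*sqrt(2)/4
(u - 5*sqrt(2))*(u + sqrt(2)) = u^2 - 4*sqrt(2)*u - 10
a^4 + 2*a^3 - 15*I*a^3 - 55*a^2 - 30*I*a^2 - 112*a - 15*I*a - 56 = (a - 8*I)*(a - 7*I)*(-I*a - I)*(I*a + I)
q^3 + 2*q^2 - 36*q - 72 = (q - 6)*(q + 2)*(q + 6)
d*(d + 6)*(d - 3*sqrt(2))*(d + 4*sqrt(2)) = d^4 + sqrt(2)*d^3 + 6*d^3 - 24*d^2 + 6*sqrt(2)*d^2 - 144*d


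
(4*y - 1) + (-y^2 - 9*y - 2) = -y^2 - 5*y - 3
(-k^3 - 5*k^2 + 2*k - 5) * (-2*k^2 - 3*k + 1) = 2*k^5 + 13*k^4 + 10*k^3 - k^2 + 17*k - 5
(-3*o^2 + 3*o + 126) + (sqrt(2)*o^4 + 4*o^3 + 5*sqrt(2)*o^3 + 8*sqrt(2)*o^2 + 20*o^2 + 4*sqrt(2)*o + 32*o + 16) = sqrt(2)*o^4 + 4*o^3 + 5*sqrt(2)*o^3 + 8*sqrt(2)*o^2 + 17*o^2 + 4*sqrt(2)*o + 35*o + 142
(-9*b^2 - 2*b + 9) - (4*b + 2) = -9*b^2 - 6*b + 7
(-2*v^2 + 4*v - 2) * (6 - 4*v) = 8*v^3 - 28*v^2 + 32*v - 12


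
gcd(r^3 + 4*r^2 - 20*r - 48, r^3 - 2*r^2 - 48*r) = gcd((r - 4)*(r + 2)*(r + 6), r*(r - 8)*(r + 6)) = r + 6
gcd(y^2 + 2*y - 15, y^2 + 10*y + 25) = y + 5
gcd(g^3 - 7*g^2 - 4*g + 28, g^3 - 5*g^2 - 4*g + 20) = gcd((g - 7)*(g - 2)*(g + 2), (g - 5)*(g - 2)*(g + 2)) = g^2 - 4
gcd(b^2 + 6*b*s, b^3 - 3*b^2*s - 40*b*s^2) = b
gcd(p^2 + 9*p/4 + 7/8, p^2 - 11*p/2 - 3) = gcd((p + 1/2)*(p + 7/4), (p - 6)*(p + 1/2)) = p + 1/2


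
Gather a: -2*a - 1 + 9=8 - 2*a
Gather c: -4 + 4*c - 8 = 4*c - 12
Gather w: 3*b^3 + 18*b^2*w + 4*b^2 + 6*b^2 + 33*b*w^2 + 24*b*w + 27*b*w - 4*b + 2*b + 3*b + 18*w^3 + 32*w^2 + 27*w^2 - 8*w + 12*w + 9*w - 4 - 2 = 3*b^3 + 10*b^2 + b + 18*w^3 + w^2*(33*b + 59) + w*(18*b^2 + 51*b + 13) - 6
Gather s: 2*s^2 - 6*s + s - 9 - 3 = 2*s^2 - 5*s - 12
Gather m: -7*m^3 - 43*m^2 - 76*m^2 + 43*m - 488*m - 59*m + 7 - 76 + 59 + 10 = -7*m^3 - 119*m^2 - 504*m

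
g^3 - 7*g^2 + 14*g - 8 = (g - 4)*(g - 2)*(g - 1)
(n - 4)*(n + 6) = n^2 + 2*n - 24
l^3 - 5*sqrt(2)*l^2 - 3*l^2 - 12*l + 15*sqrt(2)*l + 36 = (l - 3)*(l - 6*sqrt(2))*(l + sqrt(2))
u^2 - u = u*(u - 1)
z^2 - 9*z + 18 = (z - 6)*(z - 3)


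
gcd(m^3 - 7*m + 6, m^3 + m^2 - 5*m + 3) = m^2 + 2*m - 3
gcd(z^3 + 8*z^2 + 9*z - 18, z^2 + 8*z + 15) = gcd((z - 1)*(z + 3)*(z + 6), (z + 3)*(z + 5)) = z + 3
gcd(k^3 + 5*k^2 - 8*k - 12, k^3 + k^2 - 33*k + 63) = 1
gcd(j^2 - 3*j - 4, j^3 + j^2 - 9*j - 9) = j + 1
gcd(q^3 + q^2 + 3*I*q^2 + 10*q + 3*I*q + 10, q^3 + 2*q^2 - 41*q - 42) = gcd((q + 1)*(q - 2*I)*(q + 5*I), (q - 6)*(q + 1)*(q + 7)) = q + 1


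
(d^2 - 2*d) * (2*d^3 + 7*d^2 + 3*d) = 2*d^5 + 3*d^4 - 11*d^3 - 6*d^2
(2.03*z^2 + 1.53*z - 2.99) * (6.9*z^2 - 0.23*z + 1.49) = 14.007*z^4 + 10.0901*z^3 - 17.9582*z^2 + 2.9674*z - 4.4551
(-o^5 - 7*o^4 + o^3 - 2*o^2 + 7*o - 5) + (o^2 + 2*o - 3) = -o^5 - 7*o^4 + o^3 - o^2 + 9*o - 8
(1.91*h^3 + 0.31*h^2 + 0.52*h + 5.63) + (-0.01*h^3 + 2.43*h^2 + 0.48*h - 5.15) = 1.9*h^3 + 2.74*h^2 + 1.0*h + 0.48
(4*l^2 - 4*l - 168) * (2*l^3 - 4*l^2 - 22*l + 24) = 8*l^5 - 24*l^4 - 408*l^3 + 856*l^2 + 3600*l - 4032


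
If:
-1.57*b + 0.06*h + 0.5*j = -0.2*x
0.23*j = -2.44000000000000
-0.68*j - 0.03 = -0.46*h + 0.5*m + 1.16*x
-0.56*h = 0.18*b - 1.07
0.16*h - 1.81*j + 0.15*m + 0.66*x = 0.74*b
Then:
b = -18.27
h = 7.78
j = -10.61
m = 298.10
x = -119.21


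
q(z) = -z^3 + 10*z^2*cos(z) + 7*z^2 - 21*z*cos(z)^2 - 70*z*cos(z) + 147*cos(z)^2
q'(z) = -10*z^2*sin(z) - 3*z^2 + 42*z*sin(z)*cos(z) + 70*z*sin(z) + 20*z*cos(z) + 14*z - 294*sin(z)*cos(z) - 21*cos(z)^2 - 70*cos(z)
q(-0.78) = 130.45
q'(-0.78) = 121.84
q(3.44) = 227.48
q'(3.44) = -83.40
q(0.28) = 112.79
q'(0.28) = -147.36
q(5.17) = 14.62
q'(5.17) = -51.56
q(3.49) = 223.01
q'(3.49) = -95.17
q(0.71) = 45.27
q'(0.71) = -147.45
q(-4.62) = 200.57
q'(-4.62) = -603.63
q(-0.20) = 159.63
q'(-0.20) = -33.88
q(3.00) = 237.13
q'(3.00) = 44.72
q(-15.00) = 2709.66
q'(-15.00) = 1073.44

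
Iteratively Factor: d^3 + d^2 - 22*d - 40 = (d + 4)*(d^2 - 3*d - 10) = (d + 2)*(d + 4)*(d - 5)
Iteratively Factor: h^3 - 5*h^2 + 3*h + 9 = (h - 3)*(h^2 - 2*h - 3) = (h - 3)*(h + 1)*(h - 3)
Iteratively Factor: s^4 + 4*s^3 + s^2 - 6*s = (s)*(s^3 + 4*s^2 + s - 6) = s*(s + 2)*(s^2 + 2*s - 3) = s*(s + 2)*(s + 3)*(s - 1)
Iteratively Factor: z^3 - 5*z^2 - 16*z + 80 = (z - 5)*(z^2 - 16) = (z - 5)*(z - 4)*(z + 4)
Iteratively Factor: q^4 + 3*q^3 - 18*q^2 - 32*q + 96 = (q - 2)*(q^3 + 5*q^2 - 8*q - 48) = (q - 3)*(q - 2)*(q^2 + 8*q + 16) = (q - 3)*(q - 2)*(q + 4)*(q + 4)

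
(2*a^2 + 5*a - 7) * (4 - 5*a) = -10*a^3 - 17*a^2 + 55*a - 28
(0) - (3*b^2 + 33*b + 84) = -3*b^2 - 33*b - 84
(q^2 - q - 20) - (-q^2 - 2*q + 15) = 2*q^2 + q - 35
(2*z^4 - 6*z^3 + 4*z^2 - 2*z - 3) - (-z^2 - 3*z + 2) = 2*z^4 - 6*z^3 + 5*z^2 + z - 5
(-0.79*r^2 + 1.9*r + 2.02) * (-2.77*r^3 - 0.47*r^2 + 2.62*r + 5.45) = 2.1883*r^5 - 4.8917*r^4 - 8.5582*r^3 - 0.2769*r^2 + 15.6474*r + 11.009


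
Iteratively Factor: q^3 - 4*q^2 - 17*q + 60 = (q - 5)*(q^2 + q - 12) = (q - 5)*(q - 3)*(q + 4)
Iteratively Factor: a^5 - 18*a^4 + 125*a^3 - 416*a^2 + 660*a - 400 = (a - 2)*(a^4 - 16*a^3 + 93*a^2 - 230*a + 200) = (a - 4)*(a - 2)*(a^3 - 12*a^2 + 45*a - 50) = (a - 4)*(a - 2)^2*(a^2 - 10*a + 25) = (a - 5)*(a - 4)*(a - 2)^2*(a - 5)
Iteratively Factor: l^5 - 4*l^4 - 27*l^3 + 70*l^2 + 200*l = (l + 4)*(l^4 - 8*l^3 + 5*l^2 + 50*l) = (l - 5)*(l + 4)*(l^3 - 3*l^2 - 10*l) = (l - 5)^2*(l + 4)*(l^2 + 2*l) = (l - 5)^2*(l + 2)*(l + 4)*(l)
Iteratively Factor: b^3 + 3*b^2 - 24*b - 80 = (b - 5)*(b^2 + 8*b + 16) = (b - 5)*(b + 4)*(b + 4)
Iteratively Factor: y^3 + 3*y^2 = (y)*(y^2 + 3*y) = y^2*(y + 3)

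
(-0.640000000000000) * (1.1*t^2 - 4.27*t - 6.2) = -0.704*t^2 + 2.7328*t + 3.968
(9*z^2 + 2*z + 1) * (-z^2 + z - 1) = -9*z^4 + 7*z^3 - 8*z^2 - z - 1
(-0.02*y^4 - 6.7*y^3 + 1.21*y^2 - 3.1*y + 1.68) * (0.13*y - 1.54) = -0.0026*y^5 - 0.8402*y^4 + 10.4753*y^3 - 2.2664*y^2 + 4.9924*y - 2.5872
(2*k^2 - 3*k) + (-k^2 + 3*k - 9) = k^2 - 9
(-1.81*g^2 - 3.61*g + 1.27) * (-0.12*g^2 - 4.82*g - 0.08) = 0.2172*g^4 + 9.1574*g^3 + 17.3926*g^2 - 5.8326*g - 0.1016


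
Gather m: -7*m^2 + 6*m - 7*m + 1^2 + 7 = -7*m^2 - m + 8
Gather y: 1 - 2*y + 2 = 3 - 2*y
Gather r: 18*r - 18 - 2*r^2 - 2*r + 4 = -2*r^2 + 16*r - 14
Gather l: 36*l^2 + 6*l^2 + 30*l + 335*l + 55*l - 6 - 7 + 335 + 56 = 42*l^2 + 420*l + 378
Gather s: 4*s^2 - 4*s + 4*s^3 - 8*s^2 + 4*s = 4*s^3 - 4*s^2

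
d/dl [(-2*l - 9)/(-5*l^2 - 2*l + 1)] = 10*(-l^2 - 9*l - 2)/(25*l^4 + 20*l^3 - 6*l^2 - 4*l + 1)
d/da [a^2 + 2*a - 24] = 2*a + 2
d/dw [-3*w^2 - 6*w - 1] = -6*w - 6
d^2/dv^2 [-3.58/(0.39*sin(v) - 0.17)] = (0.544518*sin(v)^2 + 0.237354*sin(v) - 1.089036)/(0.39*sin(v) - 0.17)^3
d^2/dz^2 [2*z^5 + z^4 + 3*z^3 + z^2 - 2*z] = 40*z^3 + 12*z^2 + 18*z + 2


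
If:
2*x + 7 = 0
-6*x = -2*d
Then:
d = -21/2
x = -7/2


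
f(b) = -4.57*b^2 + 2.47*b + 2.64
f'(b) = 2.47 - 9.14*b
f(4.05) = -62.32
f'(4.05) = -34.55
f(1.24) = -1.32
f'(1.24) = -8.86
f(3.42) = -42.37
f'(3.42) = -28.79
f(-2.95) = -44.42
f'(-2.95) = 29.43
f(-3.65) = -67.26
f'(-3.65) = 35.83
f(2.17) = -13.52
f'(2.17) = -17.36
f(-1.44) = -10.39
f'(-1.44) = 15.63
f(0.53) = 2.67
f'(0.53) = -2.37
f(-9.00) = -389.76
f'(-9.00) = 84.73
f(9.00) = -345.30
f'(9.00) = -79.79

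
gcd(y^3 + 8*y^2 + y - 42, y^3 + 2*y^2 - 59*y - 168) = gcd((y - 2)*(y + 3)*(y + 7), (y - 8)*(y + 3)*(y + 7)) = y^2 + 10*y + 21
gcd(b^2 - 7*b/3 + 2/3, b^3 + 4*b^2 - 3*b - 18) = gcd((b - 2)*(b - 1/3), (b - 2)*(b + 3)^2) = b - 2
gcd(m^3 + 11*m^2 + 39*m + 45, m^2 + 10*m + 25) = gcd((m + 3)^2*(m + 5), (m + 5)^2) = m + 5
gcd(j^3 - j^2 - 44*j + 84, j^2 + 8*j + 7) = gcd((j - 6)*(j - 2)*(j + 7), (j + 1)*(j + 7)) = j + 7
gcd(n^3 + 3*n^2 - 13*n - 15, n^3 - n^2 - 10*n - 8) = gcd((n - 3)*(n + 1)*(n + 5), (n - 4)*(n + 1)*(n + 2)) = n + 1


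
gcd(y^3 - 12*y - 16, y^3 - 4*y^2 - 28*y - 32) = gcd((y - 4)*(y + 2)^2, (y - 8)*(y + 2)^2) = y^2 + 4*y + 4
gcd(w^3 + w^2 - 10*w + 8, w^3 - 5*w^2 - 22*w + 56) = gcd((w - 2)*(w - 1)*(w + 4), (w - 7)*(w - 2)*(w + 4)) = w^2 + 2*w - 8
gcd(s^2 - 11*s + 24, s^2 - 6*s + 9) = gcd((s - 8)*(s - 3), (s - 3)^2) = s - 3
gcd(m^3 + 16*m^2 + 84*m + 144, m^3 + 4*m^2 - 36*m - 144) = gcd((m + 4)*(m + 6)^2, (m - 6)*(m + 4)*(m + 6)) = m^2 + 10*m + 24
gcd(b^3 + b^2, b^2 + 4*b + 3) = b + 1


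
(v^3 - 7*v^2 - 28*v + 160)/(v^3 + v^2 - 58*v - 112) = (v^2 + v - 20)/(v^2 + 9*v + 14)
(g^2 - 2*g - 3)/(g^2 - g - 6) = (g + 1)/(g + 2)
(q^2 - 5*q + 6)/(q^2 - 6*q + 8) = (q - 3)/(q - 4)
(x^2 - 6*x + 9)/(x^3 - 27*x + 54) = 1/(x + 6)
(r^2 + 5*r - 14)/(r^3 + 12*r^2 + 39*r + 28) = (r - 2)/(r^2 + 5*r + 4)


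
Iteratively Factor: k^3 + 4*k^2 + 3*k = (k + 1)*(k^2 + 3*k) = k*(k + 1)*(k + 3)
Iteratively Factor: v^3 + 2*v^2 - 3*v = (v - 1)*(v^2 + 3*v) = (v - 1)*(v + 3)*(v)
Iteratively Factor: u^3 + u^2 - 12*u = (u + 4)*(u^2 - 3*u) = u*(u + 4)*(u - 3)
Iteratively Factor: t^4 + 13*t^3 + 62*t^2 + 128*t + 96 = (t + 2)*(t^3 + 11*t^2 + 40*t + 48) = (t + 2)*(t + 4)*(t^2 + 7*t + 12) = (t + 2)*(t + 4)^2*(t + 3)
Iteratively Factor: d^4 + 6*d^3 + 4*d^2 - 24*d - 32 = (d - 2)*(d^3 + 8*d^2 + 20*d + 16) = (d - 2)*(d + 4)*(d^2 + 4*d + 4) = (d - 2)*(d + 2)*(d + 4)*(d + 2)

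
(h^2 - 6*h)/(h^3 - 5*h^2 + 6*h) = (h - 6)/(h^2 - 5*h + 6)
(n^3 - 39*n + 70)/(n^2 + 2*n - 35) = n - 2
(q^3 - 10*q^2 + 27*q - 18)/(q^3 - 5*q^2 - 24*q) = (-q^3 + 10*q^2 - 27*q + 18)/(q*(-q^2 + 5*q + 24))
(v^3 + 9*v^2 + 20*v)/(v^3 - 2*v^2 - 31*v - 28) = v*(v + 5)/(v^2 - 6*v - 7)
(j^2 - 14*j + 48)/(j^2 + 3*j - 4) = (j^2 - 14*j + 48)/(j^2 + 3*j - 4)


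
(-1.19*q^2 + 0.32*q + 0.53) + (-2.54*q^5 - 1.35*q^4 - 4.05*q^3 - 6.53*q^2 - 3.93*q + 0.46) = -2.54*q^5 - 1.35*q^4 - 4.05*q^3 - 7.72*q^2 - 3.61*q + 0.99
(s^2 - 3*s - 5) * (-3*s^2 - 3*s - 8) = -3*s^4 + 6*s^3 + 16*s^2 + 39*s + 40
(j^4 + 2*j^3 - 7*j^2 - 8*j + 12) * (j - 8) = j^5 - 6*j^4 - 23*j^3 + 48*j^2 + 76*j - 96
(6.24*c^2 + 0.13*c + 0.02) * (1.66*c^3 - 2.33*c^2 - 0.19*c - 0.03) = 10.3584*c^5 - 14.3234*c^4 - 1.4553*c^3 - 0.2585*c^2 - 0.0077*c - 0.0006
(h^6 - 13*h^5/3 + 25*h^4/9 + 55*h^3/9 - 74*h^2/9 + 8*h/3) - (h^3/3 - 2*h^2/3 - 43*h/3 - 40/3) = h^6 - 13*h^5/3 + 25*h^4/9 + 52*h^3/9 - 68*h^2/9 + 17*h + 40/3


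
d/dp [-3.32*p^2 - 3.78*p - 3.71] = -6.64*p - 3.78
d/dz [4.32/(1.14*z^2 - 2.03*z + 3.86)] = (8.7696 - 9.8496*z)/(1.14*z^2 - 2.03*z + 3.86)^2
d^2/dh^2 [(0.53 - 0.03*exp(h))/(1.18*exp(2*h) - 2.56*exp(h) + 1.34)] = (-0.041772*exp(4*h) + 2.861264*exp(3*h) - 4.518456*exp(2*h) + 0.018352000000001*exp(h) + 1.764244)*exp(h)/(1.643032*exp(6*h) - 10.693632*exp(5*h) + 28.797192*exp(4*h) - 41.064448*exp(3*h) + 32.701896*exp(2*h) - 13.790208*exp(h) + 2.406104)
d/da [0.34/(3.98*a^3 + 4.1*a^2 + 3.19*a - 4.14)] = (-4.0596*a^2 - 2.788*a - 1.0846)/(3.98*a^3 + 4.1*a^2 + 3.19*a - 4.14)^2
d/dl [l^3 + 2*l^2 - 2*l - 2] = 3*l^2 + 4*l - 2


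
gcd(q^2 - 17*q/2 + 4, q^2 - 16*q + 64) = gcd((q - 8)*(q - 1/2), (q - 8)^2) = q - 8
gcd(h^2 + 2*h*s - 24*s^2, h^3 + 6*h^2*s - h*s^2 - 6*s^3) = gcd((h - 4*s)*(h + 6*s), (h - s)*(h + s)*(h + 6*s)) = h + 6*s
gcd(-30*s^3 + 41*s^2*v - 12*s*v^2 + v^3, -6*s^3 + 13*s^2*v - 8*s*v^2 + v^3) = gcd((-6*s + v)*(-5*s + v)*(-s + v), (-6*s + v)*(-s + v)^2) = 6*s^2 - 7*s*v + v^2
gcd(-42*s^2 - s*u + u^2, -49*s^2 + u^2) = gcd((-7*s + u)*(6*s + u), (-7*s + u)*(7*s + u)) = 7*s - u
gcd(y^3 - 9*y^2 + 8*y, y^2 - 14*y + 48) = y - 8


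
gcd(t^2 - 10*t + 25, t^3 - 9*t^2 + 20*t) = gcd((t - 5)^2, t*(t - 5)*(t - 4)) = t - 5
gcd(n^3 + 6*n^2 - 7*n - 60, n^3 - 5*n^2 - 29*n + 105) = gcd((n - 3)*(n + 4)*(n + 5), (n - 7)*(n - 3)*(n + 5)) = n^2 + 2*n - 15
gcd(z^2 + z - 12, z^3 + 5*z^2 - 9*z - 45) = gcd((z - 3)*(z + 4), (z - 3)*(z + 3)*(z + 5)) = z - 3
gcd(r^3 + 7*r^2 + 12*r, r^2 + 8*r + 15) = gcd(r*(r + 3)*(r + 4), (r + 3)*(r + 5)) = r + 3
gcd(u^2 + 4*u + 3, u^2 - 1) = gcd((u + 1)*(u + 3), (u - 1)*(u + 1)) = u + 1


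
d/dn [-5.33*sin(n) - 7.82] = -5.33*cos(n)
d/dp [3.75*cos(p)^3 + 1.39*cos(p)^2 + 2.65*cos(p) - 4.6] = (11.25*sin(p)^2 - 2.78*cos(p) - 13.9)*sin(p)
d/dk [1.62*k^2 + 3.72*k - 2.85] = 3.24*k + 3.72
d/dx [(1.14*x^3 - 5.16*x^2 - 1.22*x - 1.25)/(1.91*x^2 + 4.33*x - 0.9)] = (2.1774*x^4 + 9.8724*x^3 - 23.0906*x^2 + 14.063*x + 6.5105)/(3.6481*x^4 + 16.5406*x^3 + 15.3109*x^2 - 7.794*x + 0.81)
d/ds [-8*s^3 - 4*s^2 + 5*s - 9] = -24*s^2 - 8*s + 5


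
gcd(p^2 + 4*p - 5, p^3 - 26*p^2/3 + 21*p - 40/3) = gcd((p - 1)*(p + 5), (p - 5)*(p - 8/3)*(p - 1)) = p - 1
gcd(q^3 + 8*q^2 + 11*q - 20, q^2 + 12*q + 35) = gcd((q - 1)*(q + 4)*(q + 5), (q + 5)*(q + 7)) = q + 5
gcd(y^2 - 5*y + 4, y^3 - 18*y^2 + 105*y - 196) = y - 4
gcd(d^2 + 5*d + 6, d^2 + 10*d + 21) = d + 3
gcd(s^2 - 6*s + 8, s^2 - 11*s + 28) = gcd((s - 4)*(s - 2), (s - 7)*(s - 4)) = s - 4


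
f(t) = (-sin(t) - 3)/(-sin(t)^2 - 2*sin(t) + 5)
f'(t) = (2*sin(t)*cos(t) + 2*cos(t))*(-sin(t) - 3)/(-sin(t)^2 - 2*sin(t) + 5)^2 - cos(t)/(-sin(t)^2 - 2*sin(t) + 5) = (-6*sin(t) + cos(t)^2 - 12)*cos(t)/(sin(t)^2 + 2*sin(t) - 5)^2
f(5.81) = -0.45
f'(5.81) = -0.23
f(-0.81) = -0.38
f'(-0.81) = -0.14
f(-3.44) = -0.76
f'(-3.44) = 0.66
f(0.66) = -1.06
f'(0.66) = -1.03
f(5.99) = -0.49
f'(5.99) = -0.30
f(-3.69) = -0.96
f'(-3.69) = 0.90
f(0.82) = -1.24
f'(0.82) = -1.20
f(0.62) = -1.02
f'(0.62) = -0.98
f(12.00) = -0.43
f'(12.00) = -0.20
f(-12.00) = -0.97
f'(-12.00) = -0.92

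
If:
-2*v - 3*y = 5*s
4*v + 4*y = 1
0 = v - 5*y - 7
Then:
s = 1/8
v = 11/8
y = -9/8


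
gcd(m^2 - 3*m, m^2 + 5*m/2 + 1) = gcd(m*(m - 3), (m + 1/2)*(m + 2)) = 1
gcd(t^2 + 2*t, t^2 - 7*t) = t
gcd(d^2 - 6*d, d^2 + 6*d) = d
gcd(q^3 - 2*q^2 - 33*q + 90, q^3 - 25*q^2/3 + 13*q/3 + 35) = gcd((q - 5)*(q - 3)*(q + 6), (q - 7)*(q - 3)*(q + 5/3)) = q - 3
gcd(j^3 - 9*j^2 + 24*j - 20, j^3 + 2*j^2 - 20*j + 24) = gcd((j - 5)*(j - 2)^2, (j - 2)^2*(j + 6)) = j^2 - 4*j + 4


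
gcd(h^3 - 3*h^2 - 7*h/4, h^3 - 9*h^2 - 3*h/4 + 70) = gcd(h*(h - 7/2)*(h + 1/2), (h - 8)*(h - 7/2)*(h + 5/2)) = h - 7/2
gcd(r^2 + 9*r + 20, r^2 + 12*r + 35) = r + 5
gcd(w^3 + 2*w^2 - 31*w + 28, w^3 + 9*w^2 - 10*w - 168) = w^2 + 3*w - 28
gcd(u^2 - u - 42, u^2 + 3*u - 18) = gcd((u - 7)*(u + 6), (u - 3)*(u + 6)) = u + 6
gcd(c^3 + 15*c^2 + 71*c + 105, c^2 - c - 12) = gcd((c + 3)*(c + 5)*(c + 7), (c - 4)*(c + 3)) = c + 3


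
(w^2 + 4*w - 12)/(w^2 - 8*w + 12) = (w + 6)/(w - 6)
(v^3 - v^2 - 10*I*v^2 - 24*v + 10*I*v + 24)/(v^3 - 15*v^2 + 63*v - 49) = (v^2 - 10*I*v - 24)/(v^2 - 14*v + 49)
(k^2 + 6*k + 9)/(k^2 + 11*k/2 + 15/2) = 2*(k + 3)/(2*k + 5)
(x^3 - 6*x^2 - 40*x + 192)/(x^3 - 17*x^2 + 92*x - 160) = (x + 6)/(x - 5)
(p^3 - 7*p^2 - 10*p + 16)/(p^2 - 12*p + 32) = (p^2 + p - 2)/(p - 4)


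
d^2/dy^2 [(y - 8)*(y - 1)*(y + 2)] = 6*y - 14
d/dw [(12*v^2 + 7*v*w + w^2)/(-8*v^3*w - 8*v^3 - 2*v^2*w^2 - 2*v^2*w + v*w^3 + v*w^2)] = (-(7*v + 2*w)*(8*v^2*w + 8*v^2 + 2*v*w^2 + 2*v*w - w^3 - w^2) + (12*v^2 + 7*v*w + w^2)*(8*v^2 + 4*v*w + 2*v - 3*w^2 - 2*w))/(v*(8*v^2*w + 8*v^2 + 2*v*w^2 + 2*v*w - w^3 - w^2)^2)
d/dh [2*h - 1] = 2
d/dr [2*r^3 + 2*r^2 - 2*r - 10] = 6*r^2 + 4*r - 2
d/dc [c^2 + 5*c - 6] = 2*c + 5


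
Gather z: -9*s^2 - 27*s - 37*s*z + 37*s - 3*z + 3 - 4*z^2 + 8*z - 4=-9*s^2 + 10*s - 4*z^2 + z*(5 - 37*s) - 1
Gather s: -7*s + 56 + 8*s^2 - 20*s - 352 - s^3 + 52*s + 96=-s^3 + 8*s^2 + 25*s - 200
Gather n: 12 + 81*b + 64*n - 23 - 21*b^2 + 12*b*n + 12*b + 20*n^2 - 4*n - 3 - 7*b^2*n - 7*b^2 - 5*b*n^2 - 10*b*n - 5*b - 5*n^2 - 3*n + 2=-28*b^2 + 88*b + n^2*(15 - 5*b) + n*(-7*b^2 + 2*b + 57) - 12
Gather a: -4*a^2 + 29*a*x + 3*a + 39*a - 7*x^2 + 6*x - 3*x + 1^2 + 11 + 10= -4*a^2 + a*(29*x + 42) - 7*x^2 + 3*x + 22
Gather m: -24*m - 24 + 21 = -24*m - 3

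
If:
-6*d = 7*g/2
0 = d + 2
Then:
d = -2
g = 24/7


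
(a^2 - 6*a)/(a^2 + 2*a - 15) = a*(a - 6)/(a^2 + 2*a - 15)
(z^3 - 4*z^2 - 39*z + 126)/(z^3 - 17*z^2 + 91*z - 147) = (z + 6)/(z - 7)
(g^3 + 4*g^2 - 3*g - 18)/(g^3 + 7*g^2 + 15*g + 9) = (g - 2)/(g + 1)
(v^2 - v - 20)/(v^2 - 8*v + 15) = (v + 4)/(v - 3)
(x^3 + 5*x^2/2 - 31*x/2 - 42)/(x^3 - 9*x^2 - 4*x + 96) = (x + 7/2)/(x - 8)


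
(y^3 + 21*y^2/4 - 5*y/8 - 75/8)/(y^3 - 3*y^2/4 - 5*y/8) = (2*y^2 + 13*y + 15)/(y*(2*y + 1))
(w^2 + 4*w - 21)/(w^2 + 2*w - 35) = (w - 3)/(w - 5)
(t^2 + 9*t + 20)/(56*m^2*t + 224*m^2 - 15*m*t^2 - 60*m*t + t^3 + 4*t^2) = (t + 5)/(56*m^2 - 15*m*t + t^2)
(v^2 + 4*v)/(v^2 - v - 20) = v/(v - 5)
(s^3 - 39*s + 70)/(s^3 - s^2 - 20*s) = (s^2 + 5*s - 14)/(s*(s + 4))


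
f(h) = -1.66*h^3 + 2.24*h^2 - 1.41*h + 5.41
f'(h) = -4.98*h^2 + 4.48*h - 1.41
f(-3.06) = 78.26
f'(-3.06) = -61.75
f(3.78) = -57.57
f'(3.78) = -55.63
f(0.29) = 5.15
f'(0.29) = -0.53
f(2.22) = -4.84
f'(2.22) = -16.01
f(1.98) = -1.49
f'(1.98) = -12.06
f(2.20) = -4.53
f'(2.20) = -15.66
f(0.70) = 4.95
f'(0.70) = -0.71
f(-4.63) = 224.72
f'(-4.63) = -128.91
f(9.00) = -1035.98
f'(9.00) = -364.47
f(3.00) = -23.48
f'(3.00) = -32.79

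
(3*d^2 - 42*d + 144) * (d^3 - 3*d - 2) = 3*d^5 - 42*d^4 + 135*d^3 + 120*d^2 - 348*d - 288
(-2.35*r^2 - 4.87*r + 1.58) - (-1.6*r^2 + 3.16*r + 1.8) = -0.75*r^2 - 8.03*r - 0.22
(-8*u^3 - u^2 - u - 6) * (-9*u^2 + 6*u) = 72*u^5 - 39*u^4 + 3*u^3 + 48*u^2 - 36*u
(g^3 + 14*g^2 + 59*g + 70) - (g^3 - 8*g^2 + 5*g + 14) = 22*g^2 + 54*g + 56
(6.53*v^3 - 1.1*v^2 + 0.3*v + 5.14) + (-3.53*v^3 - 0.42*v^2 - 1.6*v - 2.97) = 3.0*v^3 - 1.52*v^2 - 1.3*v + 2.17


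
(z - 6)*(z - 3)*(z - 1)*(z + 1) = z^4 - 9*z^3 + 17*z^2 + 9*z - 18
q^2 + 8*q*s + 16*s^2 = (q + 4*s)^2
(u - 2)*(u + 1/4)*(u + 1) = u^3 - 3*u^2/4 - 9*u/4 - 1/2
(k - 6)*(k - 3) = k^2 - 9*k + 18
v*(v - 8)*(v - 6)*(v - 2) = v^4 - 16*v^3 + 76*v^2 - 96*v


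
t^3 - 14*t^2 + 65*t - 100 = (t - 5)^2*(t - 4)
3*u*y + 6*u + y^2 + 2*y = (3*u + y)*(y + 2)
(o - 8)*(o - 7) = o^2 - 15*o + 56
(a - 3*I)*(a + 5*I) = a^2 + 2*I*a + 15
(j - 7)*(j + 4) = j^2 - 3*j - 28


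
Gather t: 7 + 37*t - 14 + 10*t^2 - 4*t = 10*t^2 + 33*t - 7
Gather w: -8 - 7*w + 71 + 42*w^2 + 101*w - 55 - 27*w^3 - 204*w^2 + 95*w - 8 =-27*w^3 - 162*w^2 + 189*w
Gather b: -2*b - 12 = -2*b - 12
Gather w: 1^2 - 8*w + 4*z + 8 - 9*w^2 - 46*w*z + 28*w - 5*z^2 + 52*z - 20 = -9*w^2 + w*(20 - 46*z) - 5*z^2 + 56*z - 11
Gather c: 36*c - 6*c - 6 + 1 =30*c - 5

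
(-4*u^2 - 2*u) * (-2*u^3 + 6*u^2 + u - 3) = 8*u^5 - 20*u^4 - 16*u^3 + 10*u^2 + 6*u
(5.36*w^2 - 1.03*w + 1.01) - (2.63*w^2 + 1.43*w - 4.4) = 2.73*w^2 - 2.46*w + 5.41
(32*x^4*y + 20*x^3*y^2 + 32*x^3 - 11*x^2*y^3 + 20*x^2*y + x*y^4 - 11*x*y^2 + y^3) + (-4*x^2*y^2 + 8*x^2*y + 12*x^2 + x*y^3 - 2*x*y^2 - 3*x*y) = 32*x^4*y + 20*x^3*y^2 + 32*x^3 - 11*x^2*y^3 - 4*x^2*y^2 + 28*x^2*y + 12*x^2 + x*y^4 + x*y^3 - 13*x*y^2 - 3*x*y + y^3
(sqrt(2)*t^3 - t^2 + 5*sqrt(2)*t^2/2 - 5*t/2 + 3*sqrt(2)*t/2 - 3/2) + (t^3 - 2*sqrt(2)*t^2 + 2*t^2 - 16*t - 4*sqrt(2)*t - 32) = t^3 + sqrt(2)*t^3 + sqrt(2)*t^2/2 + t^2 - 37*t/2 - 5*sqrt(2)*t/2 - 67/2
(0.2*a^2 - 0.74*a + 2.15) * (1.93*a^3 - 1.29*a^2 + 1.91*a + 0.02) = 0.386*a^5 - 1.6862*a^4 + 5.4861*a^3 - 4.1829*a^2 + 4.0917*a + 0.043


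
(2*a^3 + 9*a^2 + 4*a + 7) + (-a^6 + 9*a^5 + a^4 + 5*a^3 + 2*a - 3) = -a^6 + 9*a^5 + a^4 + 7*a^3 + 9*a^2 + 6*a + 4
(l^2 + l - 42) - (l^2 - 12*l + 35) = 13*l - 77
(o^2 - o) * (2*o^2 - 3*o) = 2*o^4 - 5*o^3 + 3*o^2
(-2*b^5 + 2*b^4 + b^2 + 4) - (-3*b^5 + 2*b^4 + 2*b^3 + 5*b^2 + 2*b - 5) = b^5 - 2*b^3 - 4*b^2 - 2*b + 9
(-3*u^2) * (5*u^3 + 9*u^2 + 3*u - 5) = -15*u^5 - 27*u^4 - 9*u^3 + 15*u^2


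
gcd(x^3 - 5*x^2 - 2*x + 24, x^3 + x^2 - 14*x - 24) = x^2 - 2*x - 8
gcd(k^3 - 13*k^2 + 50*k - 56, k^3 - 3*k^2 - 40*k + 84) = k^2 - 9*k + 14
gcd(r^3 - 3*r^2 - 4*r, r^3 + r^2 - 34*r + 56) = r - 4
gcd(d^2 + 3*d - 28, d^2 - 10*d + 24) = d - 4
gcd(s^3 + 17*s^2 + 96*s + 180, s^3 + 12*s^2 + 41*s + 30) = s^2 + 11*s + 30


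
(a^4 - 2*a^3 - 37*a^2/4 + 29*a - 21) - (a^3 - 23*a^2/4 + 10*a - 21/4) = a^4 - 3*a^3 - 7*a^2/2 + 19*a - 63/4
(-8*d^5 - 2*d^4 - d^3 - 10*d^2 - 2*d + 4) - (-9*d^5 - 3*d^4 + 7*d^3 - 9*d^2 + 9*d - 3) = d^5 + d^4 - 8*d^3 - d^2 - 11*d + 7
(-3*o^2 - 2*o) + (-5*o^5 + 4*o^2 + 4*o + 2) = -5*o^5 + o^2 + 2*o + 2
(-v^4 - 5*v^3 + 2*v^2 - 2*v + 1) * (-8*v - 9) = 8*v^5 + 49*v^4 + 29*v^3 - 2*v^2 + 10*v - 9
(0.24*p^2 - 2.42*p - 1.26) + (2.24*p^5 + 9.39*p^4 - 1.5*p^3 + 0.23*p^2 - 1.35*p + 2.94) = 2.24*p^5 + 9.39*p^4 - 1.5*p^3 + 0.47*p^2 - 3.77*p + 1.68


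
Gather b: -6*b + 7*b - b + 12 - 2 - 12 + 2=0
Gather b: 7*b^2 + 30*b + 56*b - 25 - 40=7*b^2 + 86*b - 65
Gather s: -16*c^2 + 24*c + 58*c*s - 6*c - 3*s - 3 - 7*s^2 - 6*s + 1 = -16*c^2 + 18*c - 7*s^2 + s*(58*c - 9) - 2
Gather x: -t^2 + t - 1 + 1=-t^2 + t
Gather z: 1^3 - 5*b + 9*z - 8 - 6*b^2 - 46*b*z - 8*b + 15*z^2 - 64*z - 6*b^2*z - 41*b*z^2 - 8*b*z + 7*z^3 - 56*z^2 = -6*b^2 - 13*b + 7*z^3 + z^2*(-41*b - 41) + z*(-6*b^2 - 54*b - 55) - 7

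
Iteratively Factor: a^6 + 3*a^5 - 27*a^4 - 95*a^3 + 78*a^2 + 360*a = (a - 2)*(a^5 + 5*a^4 - 17*a^3 - 129*a^2 - 180*a) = (a - 2)*(a + 4)*(a^4 + a^3 - 21*a^2 - 45*a) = (a - 5)*(a - 2)*(a + 4)*(a^3 + 6*a^2 + 9*a) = (a - 5)*(a - 2)*(a + 3)*(a + 4)*(a^2 + 3*a) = (a - 5)*(a - 2)*(a + 3)^2*(a + 4)*(a)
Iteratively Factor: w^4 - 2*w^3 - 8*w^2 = (w)*(w^3 - 2*w^2 - 8*w) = w*(w - 4)*(w^2 + 2*w) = w^2*(w - 4)*(w + 2)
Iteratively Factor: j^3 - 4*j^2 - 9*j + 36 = (j - 3)*(j^2 - j - 12) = (j - 4)*(j - 3)*(j + 3)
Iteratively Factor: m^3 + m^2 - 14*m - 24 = (m + 2)*(m^2 - m - 12) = (m - 4)*(m + 2)*(m + 3)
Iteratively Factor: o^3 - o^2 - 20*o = (o)*(o^2 - o - 20) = o*(o - 5)*(o + 4)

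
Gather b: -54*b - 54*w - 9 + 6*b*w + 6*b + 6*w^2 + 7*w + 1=b*(6*w - 48) + 6*w^2 - 47*w - 8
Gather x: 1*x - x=0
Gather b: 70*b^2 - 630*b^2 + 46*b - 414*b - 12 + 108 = -560*b^2 - 368*b + 96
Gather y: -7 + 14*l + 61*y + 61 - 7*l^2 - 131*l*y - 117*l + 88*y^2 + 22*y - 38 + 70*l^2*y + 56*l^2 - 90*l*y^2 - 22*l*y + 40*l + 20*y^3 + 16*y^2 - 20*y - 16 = 49*l^2 - 63*l + 20*y^3 + y^2*(104 - 90*l) + y*(70*l^2 - 153*l + 63)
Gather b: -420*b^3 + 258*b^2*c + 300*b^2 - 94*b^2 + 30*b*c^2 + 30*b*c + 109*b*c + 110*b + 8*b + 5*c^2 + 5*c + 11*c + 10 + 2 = -420*b^3 + b^2*(258*c + 206) + b*(30*c^2 + 139*c + 118) + 5*c^2 + 16*c + 12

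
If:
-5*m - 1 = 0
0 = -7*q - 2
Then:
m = -1/5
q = -2/7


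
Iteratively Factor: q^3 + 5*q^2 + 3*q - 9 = (q - 1)*(q^2 + 6*q + 9) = (q - 1)*(q + 3)*(q + 3)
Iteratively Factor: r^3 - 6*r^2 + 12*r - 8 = (r - 2)*(r^2 - 4*r + 4) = (r - 2)^2*(r - 2)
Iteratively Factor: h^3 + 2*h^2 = (h)*(h^2 + 2*h) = h^2*(h + 2)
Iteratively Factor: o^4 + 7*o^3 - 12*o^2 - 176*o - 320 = (o + 4)*(o^3 + 3*o^2 - 24*o - 80) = (o - 5)*(o + 4)*(o^2 + 8*o + 16) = (o - 5)*(o + 4)^2*(o + 4)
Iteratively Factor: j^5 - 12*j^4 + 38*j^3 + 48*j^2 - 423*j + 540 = (j - 3)*(j^4 - 9*j^3 + 11*j^2 + 81*j - 180) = (j - 4)*(j - 3)*(j^3 - 5*j^2 - 9*j + 45) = (j - 4)*(j - 3)^2*(j^2 - 2*j - 15) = (j - 4)*(j - 3)^2*(j + 3)*(j - 5)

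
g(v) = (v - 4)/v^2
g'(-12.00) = -0.01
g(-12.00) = -0.11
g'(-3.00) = -0.41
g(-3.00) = -0.78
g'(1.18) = 4.15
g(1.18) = -2.03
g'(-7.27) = -0.04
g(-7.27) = -0.21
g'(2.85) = 0.22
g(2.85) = -0.14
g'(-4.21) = -0.16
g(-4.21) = -0.46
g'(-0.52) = -60.59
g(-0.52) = -16.72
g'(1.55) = 1.73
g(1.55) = -1.02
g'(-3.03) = -0.40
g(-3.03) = -0.77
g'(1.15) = 4.50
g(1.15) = -2.16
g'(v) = v^(-2) - 2*(v - 4)/v^3 = (8 - v)/v^3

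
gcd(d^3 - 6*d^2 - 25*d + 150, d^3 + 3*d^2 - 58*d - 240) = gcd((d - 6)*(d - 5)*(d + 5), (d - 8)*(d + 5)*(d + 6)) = d + 5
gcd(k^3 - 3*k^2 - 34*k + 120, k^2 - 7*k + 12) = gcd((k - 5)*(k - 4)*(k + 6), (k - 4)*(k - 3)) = k - 4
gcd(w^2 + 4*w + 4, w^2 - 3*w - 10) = w + 2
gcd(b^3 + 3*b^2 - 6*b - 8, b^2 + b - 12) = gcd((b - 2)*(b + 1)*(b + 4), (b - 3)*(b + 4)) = b + 4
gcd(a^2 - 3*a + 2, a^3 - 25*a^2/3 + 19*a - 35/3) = a - 1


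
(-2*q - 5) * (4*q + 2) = -8*q^2 - 24*q - 10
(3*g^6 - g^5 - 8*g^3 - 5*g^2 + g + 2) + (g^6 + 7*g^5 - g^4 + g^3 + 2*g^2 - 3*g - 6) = 4*g^6 + 6*g^5 - g^4 - 7*g^3 - 3*g^2 - 2*g - 4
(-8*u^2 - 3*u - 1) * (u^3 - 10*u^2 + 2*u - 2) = -8*u^5 + 77*u^4 + 13*u^3 + 20*u^2 + 4*u + 2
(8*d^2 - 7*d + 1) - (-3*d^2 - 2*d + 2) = 11*d^2 - 5*d - 1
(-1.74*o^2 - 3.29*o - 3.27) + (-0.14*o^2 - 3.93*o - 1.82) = -1.88*o^2 - 7.22*o - 5.09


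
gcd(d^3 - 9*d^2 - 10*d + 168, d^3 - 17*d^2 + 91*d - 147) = d - 7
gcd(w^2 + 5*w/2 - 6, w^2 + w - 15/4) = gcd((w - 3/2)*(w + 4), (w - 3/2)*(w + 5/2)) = w - 3/2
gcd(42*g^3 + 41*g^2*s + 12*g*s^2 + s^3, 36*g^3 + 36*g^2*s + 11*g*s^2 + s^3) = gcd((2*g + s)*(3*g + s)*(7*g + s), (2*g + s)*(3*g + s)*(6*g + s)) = 6*g^2 + 5*g*s + s^2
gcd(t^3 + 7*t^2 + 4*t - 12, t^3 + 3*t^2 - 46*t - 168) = t + 6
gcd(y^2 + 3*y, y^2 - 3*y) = y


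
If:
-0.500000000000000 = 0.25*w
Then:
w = -2.00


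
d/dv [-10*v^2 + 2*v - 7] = 2 - 20*v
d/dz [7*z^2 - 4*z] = 14*z - 4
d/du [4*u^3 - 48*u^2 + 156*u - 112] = 12*u^2 - 96*u + 156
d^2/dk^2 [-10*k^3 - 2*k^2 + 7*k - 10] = -60*k - 4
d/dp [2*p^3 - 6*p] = 6*p^2 - 6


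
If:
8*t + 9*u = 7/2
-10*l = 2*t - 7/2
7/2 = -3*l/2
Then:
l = -7/3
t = 161/12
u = -623/54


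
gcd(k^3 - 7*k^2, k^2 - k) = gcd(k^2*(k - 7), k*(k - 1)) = k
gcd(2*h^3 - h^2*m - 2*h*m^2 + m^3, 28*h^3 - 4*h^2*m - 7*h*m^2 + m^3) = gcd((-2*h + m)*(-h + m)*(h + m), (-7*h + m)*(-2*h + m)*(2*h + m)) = 2*h - m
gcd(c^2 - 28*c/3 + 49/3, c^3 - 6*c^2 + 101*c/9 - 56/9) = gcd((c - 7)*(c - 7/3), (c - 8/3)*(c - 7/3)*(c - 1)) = c - 7/3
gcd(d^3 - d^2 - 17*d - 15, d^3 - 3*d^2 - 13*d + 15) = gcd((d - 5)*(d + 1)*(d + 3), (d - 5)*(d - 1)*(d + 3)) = d^2 - 2*d - 15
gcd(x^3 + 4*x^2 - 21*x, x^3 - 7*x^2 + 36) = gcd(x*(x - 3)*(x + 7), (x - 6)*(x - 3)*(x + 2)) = x - 3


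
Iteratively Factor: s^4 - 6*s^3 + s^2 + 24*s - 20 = (s - 5)*(s^3 - s^2 - 4*s + 4) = (s - 5)*(s + 2)*(s^2 - 3*s + 2) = (s - 5)*(s - 2)*(s + 2)*(s - 1)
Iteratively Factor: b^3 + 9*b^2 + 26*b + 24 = (b + 3)*(b^2 + 6*b + 8) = (b + 2)*(b + 3)*(b + 4)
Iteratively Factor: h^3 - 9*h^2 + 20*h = (h - 5)*(h^2 - 4*h) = (h - 5)*(h - 4)*(h)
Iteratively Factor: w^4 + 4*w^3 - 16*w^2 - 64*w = (w + 4)*(w^3 - 16*w) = w*(w + 4)*(w^2 - 16) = w*(w + 4)^2*(w - 4)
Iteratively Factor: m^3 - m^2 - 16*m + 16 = (m + 4)*(m^2 - 5*m + 4) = (m - 4)*(m + 4)*(m - 1)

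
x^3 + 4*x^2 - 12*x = x*(x - 2)*(x + 6)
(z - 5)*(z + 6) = z^2 + z - 30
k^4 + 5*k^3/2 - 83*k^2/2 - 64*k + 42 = (k - 6)*(k - 1/2)*(k + 2)*(k + 7)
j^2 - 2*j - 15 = (j - 5)*(j + 3)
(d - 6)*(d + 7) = d^2 + d - 42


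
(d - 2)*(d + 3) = d^2 + d - 6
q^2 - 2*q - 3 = (q - 3)*(q + 1)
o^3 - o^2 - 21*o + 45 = (o - 3)^2*(o + 5)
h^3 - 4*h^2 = h^2*(h - 4)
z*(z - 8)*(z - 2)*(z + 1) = z^4 - 9*z^3 + 6*z^2 + 16*z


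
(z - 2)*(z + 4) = z^2 + 2*z - 8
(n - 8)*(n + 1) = n^2 - 7*n - 8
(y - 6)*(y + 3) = y^2 - 3*y - 18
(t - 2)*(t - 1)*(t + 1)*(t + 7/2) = t^4 + 3*t^3/2 - 8*t^2 - 3*t/2 + 7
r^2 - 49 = (r - 7)*(r + 7)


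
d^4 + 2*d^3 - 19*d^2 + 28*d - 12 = (d - 2)*(d - 1)^2*(d + 6)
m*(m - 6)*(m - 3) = m^3 - 9*m^2 + 18*m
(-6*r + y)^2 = 36*r^2 - 12*r*y + y^2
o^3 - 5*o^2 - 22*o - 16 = (o - 8)*(o + 1)*(o + 2)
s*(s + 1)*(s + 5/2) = s^3 + 7*s^2/2 + 5*s/2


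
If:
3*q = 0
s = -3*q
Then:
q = 0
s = 0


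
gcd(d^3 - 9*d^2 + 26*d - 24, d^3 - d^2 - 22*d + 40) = d^2 - 6*d + 8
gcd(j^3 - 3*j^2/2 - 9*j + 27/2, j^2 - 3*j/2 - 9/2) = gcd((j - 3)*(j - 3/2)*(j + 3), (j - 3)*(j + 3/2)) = j - 3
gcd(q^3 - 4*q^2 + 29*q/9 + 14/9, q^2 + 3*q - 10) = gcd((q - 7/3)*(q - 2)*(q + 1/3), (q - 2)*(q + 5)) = q - 2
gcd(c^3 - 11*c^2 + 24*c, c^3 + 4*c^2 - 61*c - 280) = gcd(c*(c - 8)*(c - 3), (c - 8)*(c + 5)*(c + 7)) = c - 8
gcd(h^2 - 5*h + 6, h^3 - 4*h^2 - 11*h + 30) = h - 2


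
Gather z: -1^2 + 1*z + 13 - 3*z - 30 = -2*z - 18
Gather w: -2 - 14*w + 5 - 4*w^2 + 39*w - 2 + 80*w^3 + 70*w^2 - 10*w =80*w^3 + 66*w^2 + 15*w + 1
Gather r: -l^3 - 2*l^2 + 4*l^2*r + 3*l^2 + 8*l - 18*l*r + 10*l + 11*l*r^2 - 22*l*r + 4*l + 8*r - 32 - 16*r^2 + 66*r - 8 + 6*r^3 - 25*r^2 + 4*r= -l^3 + l^2 + 22*l + 6*r^3 + r^2*(11*l - 41) + r*(4*l^2 - 40*l + 78) - 40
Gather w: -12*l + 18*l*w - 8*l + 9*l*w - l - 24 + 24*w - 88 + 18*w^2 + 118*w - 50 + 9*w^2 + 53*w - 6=-21*l + 27*w^2 + w*(27*l + 195) - 168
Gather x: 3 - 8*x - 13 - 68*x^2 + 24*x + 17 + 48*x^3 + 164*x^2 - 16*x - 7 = 48*x^3 + 96*x^2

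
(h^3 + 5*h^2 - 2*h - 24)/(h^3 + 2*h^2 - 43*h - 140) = (h^2 + h - 6)/(h^2 - 2*h - 35)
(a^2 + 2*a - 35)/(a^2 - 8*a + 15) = (a + 7)/(a - 3)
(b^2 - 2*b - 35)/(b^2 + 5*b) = (b - 7)/b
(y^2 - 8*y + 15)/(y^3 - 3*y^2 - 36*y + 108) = (y - 5)/(y^2 - 36)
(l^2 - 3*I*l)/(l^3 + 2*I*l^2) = (l - 3*I)/(l*(l + 2*I))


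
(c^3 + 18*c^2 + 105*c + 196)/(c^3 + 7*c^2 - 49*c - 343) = (c + 4)/(c - 7)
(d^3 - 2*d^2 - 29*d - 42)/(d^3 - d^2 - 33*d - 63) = (d + 2)/(d + 3)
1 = 1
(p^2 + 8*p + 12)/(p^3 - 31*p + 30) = (p + 2)/(p^2 - 6*p + 5)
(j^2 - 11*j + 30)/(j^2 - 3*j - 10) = (j - 6)/(j + 2)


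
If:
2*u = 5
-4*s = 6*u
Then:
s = -15/4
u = 5/2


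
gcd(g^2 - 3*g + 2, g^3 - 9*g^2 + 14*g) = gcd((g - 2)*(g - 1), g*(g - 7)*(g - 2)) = g - 2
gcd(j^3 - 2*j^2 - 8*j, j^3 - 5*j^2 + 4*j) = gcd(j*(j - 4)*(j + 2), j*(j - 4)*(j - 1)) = j^2 - 4*j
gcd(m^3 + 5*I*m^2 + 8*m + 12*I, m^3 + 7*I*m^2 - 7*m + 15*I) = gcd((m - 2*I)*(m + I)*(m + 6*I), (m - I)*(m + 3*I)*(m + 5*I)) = 1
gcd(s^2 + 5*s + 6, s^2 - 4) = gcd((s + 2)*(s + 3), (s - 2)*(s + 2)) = s + 2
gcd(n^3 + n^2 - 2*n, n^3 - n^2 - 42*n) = n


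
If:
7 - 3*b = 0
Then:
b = 7/3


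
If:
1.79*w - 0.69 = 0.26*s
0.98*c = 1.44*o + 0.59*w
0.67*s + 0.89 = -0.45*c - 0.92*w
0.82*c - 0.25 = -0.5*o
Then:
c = 0.24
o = 0.11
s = -1.68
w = 0.14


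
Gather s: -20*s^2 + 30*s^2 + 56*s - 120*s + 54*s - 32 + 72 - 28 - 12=10*s^2 - 10*s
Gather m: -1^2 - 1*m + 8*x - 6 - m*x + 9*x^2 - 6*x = m*(-x - 1) + 9*x^2 + 2*x - 7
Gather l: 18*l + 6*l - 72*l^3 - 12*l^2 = -72*l^3 - 12*l^2 + 24*l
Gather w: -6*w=-6*w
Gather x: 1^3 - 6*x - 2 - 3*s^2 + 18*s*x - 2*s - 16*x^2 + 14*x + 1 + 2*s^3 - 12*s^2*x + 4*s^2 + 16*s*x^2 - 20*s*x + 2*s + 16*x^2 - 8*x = 2*s^3 + s^2 + 16*s*x^2 + x*(-12*s^2 - 2*s)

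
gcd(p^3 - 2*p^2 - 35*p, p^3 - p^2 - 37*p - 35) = p^2 - 2*p - 35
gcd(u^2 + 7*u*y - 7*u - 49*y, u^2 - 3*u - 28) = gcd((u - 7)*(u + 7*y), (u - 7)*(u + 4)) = u - 7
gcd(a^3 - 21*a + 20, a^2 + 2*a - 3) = a - 1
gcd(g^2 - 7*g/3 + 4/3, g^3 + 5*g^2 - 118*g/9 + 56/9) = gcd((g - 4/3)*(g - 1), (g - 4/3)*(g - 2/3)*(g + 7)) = g - 4/3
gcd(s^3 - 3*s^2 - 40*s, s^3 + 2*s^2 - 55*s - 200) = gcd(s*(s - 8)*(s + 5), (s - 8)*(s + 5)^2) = s^2 - 3*s - 40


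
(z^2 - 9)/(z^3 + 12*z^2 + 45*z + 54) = (z - 3)/(z^2 + 9*z + 18)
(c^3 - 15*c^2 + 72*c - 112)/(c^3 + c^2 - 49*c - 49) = (c^2 - 8*c + 16)/(c^2 + 8*c + 7)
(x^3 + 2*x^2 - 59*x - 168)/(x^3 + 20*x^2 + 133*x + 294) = (x^2 - 5*x - 24)/(x^2 + 13*x + 42)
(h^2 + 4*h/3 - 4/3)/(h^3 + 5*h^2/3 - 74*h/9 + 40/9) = 3*(h + 2)/(3*h^2 + 7*h - 20)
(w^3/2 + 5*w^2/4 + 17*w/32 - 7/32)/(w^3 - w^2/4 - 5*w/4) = (16*w^2 + 24*w - 7)/(8*w*(4*w - 5))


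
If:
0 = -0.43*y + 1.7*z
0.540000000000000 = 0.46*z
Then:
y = 4.64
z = 1.17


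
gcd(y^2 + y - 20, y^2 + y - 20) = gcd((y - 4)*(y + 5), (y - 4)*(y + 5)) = y^2 + y - 20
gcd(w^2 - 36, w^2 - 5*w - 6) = w - 6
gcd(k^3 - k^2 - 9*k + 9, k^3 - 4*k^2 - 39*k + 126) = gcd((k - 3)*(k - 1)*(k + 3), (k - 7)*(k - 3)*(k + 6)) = k - 3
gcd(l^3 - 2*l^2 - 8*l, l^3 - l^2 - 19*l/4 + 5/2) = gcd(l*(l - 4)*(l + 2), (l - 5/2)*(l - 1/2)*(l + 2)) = l + 2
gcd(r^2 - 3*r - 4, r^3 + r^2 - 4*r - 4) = r + 1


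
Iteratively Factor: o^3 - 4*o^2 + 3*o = (o - 3)*(o^2 - o) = o*(o - 3)*(o - 1)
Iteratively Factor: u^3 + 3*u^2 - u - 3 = (u + 3)*(u^2 - 1) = (u - 1)*(u + 3)*(u + 1)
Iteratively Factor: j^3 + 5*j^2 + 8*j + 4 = (j + 2)*(j^2 + 3*j + 2) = (j + 2)^2*(j + 1)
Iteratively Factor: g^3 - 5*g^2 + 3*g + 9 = (g - 3)*(g^2 - 2*g - 3) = (g - 3)^2*(g + 1)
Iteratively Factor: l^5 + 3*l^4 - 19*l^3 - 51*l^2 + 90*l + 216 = (l + 2)*(l^4 + l^3 - 21*l^2 - 9*l + 108) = (l + 2)*(l + 4)*(l^3 - 3*l^2 - 9*l + 27) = (l - 3)*(l + 2)*(l + 4)*(l^2 - 9) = (l - 3)^2*(l + 2)*(l + 4)*(l + 3)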